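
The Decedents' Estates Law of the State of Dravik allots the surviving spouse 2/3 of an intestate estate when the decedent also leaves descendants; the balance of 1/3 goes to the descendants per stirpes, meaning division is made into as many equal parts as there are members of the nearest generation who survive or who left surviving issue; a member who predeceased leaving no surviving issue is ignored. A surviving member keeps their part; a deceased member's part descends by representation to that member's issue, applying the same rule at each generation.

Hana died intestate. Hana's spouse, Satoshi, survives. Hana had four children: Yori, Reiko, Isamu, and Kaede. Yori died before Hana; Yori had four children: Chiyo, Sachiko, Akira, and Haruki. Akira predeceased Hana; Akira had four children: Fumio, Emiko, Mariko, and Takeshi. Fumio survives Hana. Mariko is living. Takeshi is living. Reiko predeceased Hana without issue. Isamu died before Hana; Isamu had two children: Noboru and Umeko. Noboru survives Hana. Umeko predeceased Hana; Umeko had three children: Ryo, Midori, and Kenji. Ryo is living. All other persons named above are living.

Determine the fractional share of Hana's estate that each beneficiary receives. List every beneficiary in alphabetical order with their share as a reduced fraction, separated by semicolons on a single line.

Satoshi, as surviving spouse, takes 2/3.
The remaining 1/3 passes to Hana's descendants per stirpes.
Reiko left no surviving issue, so that branch lapses and is disregarded.
The 1/3 is divided into 3 equal shares of 1/9 among Yori, Isamu, Kaede.
Yori predeceased; the 1/9 allotted to Yori's branch passes to Yori's issue by representation.
The 1/9 is divided into 4 equal shares of 1/36 among Chiyo, Sachiko, Akira, Haruki.
Chiyo is living and takes 1/36.
Sachiko is living and takes 1/36.
Akira predeceased; the 1/36 allotted to Akira's branch passes to Akira's issue by representation.
The 1/36 is divided into 4 equal shares of 1/144 among Fumio, Emiko, Mariko, Takeshi.
Fumio is living and takes 1/144.
Emiko is living and takes 1/144.
Mariko is living and takes 1/144.
Takeshi is living and takes 1/144.
Haruki is living and takes 1/36.
Isamu predeceased; the 1/9 allotted to Isamu's branch passes to Isamu's issue by representation.
The 1/9 is divided into 2 equal shares of 1/18 among Noboru, Umeko.
Noboru is living and takes 1/18.
Umeko predeceased; the 1/18 allotted to Umeko's branch passes to Umeko's issue by representation.
The 1/18 is divided into 3 equal shares of 1/54 among Ryo, Midori, Kenji.
Ryo is living and takes 1/54.
Midori is living and takes 1/54.
Kenji is living and takes 1/54.
Kaede is living and takes 1/9.

Chiyo 1/36; Emiko 1/144; Fumio 1/144; Haruki 1/36; Kaede 1/9; Kenji 1/54; Mariko 1/144; Midori 1/54; Noboru 1/18; Ryo 1/54; Sachiko 1/36; Satoshi 2/3; Takeshi 1/144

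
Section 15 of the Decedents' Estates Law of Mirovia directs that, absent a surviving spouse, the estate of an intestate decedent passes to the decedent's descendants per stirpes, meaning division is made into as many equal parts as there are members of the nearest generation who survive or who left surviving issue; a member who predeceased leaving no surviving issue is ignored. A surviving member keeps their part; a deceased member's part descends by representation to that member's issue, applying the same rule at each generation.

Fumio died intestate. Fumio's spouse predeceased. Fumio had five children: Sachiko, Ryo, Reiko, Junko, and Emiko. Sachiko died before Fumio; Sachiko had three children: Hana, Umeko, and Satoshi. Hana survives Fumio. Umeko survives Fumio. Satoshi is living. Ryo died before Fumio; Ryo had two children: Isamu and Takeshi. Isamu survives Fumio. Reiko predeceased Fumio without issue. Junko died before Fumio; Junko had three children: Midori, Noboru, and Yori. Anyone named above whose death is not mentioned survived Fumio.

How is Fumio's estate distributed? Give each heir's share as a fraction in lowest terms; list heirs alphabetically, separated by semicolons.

There is no surviving spouse, so the entire estate passes to Fumio's descendants per stirpes.
Reiko left no surviving issue, so that branch lapses and is disregarded.
The estate is divided into 4 equal shares of 1/4 among Sachiko, Ryo, Junko, Emiko.
Sachiko predeceased; the 1/4 allotted to Sachiko's branch passes to Sachiko's issue by representation.
The 1/4 is divided into 3 equal shares of 1/12 among Hana, Umeko, Satoshi.
Hana is living and takes 1/12.
Umeko is living and takes 1/12.
Satoshi is living and takes 1/12.
Ryo predeceased; the 1/4 allotted to Ryo's branch passes to Ryo's issue by representation.
The 1/4 is divided into 2 equal shares of 1/8 among Isamu, Takeshi.
Isamu is living and takes 1/8.
Takeshi is living and takes 1/8.
Junko predeceased; the 1/4 allotted to Junko's branch passes to Junko's issue by representation.
The 1/4 is divided into 3 equal shares of 1/12 among Midori, Noboru, Yori.
Midori is living and takes 1/12.
Noboru is living and takes 1/12.
Yori is living and takes 1/12.
Emiko is living and takes 1/4.

Emiko 1/4; Hana 1/12; Isamu 1/8; Midori 1/12; Noboru 1/12; Satoshi 1/12; Takeshi 1/8; Umeko 1/12; Yori 1/12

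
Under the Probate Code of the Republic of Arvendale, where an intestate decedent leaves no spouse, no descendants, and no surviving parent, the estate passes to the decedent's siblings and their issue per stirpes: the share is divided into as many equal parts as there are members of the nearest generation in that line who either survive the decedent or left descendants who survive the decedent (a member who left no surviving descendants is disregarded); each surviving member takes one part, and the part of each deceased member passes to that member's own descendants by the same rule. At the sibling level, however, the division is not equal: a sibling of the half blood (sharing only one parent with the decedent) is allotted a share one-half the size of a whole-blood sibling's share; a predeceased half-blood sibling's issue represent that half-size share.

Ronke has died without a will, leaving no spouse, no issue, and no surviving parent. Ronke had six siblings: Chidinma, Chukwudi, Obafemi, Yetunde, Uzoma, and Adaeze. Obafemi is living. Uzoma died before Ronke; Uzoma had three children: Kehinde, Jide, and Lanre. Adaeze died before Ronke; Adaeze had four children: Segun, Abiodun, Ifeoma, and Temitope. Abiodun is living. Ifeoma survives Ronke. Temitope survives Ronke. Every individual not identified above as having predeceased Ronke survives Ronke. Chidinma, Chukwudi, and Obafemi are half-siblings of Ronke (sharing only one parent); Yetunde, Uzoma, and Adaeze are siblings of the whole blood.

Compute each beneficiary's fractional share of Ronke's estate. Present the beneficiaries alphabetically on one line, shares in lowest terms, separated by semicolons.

Abiodun 1/18; Chidinma 1/9; Chukwudi 1/9; Ifeoma 1/18; Jide 2/27; Kehinde 2/27; Lanre 2/27; Obafemi 1/9; Segun 1/18; Temitope 1/18; Yetunde 2/9

No spouse, descendants, or parent survives, so the estate passes to Ronke's siblings per stirpes.
Half-blood siblings count for one-half the weight of whole-blood siblings at the initial division.
Dividing 1 in proportion to weights (total weight 9/2): Chidinma (weight 1/2) → 1/9; Chukwudi (weight 1/2) → 1/9; Obafemi (weight 1/2) → 1/9; Yetunde (weight 1) → 2/9; Uzoma (weight 1) → 2/9; Adaeze (weight 1) → 2/9.
Chidinma is living and takes 1/9.
Chukwudi is living and takes 1/9.
Obafemi is living and takes 1/9.
Yetunde is living and takes 2/9.
Uzoma predeceased; the 2/9 allotted to Uzoma's branch passes to Uzoma's issue by representation.
The 2/9 is divided into 3 equal shares of 2/27 among Kehinde, Jide, Lanre.
Kehinde is living and takes 2/27.
Jide is living and takes 2/27.
Lanre is living and takes 2/27.
Adaeze predeceased; the 2/9 allotted to Adaeze's branch passes to Adaeze's issue by representation.
The 2/9 is divided into 4 equal shares of 1/18 among Segun, Abiodun, Ifeoma, Temitope.
Segun is living and takes 1/18.
Abiodun is living and takes 1/18.
Ifeoma is living and takes 1/18.
Temitope is living and takes 1/18.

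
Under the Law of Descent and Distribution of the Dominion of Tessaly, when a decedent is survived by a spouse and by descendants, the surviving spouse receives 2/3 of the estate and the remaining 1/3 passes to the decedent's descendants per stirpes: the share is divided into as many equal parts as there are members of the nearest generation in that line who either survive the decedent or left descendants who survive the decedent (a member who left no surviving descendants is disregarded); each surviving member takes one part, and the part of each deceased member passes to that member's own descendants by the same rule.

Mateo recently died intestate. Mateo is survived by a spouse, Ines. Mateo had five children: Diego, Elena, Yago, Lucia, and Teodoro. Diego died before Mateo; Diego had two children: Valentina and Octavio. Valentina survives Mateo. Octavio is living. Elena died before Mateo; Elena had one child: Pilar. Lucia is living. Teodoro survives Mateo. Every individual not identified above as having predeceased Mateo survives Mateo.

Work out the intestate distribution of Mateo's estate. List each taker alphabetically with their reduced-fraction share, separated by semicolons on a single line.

Ines, as surviving spouse, takes 2/3.
The remaining 1/3 passes to Mateo's descendants per stirpes.
The 1/3 is divided into 5 equal shares of 1/15 among Diego, Elena, Yago, Lucia, Teodoro.
Diego predeceased; the 1/15 allotted to Diego's branch passes to Diego's issue by representation.
The 1/15 is divided into 2 equal shares of 1/30 among Valentina, Octavio.
Valentina is living and takes 1/30.
Octavio is living and takes 1/30.
Elena predeceased; the 1/15 allotted to Elena's branch passes to Elena's issue by representation.
Pilar is the sole taker at this level and receives the full 1/15.
Yago is living and takes 1/15.
Lucia is living and takes 1/15.
Teodoro is living and takes 1/15.

Ines 2/3; Lucia 1/15; Octavio 1/30; Pilar 1/15; Teodoro 1/15; Valentina 1/30; Yago 1/15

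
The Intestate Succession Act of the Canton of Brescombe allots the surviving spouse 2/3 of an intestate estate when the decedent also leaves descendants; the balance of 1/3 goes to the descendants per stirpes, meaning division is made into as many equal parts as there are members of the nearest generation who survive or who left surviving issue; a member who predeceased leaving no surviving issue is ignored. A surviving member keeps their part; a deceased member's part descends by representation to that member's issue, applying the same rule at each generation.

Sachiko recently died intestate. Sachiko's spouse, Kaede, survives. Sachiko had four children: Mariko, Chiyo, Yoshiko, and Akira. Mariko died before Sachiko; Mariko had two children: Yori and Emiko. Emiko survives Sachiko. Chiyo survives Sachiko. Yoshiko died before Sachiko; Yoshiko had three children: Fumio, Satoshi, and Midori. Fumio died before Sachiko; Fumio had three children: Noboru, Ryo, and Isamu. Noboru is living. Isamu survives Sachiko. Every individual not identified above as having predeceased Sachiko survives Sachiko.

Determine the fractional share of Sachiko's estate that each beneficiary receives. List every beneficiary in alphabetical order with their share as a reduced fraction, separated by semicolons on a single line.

Akira 1/12; Chiyo 1/12; Emiko 1/24; Isamu 1/108; Kaede 2/3; Midori 1/36; Noboru 1/108; Ryo 1/108; Satoshi 1/36; Yori 1/24

Kaede, as surviving spouse, takes 2/3.
The remaining 1/3 passes to Sachiko's descendants per stirpes.
The 1/3 is divided into 4 equal shares of 1/12 among Mariko, Chiyo, Yoshiko, Akira.
Mariko predeceased; the 1/12 allotted to Mariko's branch passes to Mariko's issue by representation.
The 1/12 is divided into 2 equal shares of 1/24 among Yori, Emiko.
Yori is living and takes 1/24.
Emiko is living and takes 1/24.
Chiyo is living and takes 1/12.
Yoshiko predeceased; the 1/12 allotted to Yoshiko's branch passes to Yoshiko's issue by representation.
The 1/12 is divided into 3 equal shares of 1/36 among Fumio, Satoshi, Midori.
Fumio predeceased; the 1/36 allotted to Fumio's branch passes to Fumio's issue by representation.
The 1/36 is divided into 3 equal shares of 1/108 among Noboru, Ryo, Isamu.
Noboru is living and takes 1/108.
Ryo is living and takes 1/108.
Isamu is living and takes 1/108.
Satoshi is living and takes 1/36.
Midori is living and takes 1/36.
Akira is living and takes 1/12.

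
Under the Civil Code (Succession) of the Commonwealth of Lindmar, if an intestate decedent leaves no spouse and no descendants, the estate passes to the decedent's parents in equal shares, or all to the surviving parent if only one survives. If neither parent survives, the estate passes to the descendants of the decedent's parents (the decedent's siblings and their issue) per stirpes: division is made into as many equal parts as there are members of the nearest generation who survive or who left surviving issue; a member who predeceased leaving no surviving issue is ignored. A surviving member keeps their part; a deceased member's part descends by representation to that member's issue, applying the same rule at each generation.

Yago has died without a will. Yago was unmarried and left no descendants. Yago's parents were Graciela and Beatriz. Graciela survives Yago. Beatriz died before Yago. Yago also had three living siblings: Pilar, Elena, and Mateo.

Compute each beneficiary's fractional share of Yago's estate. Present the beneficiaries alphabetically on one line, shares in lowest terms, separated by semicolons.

Graciela 1

Only one parent, Graciela, survives, so Graciela takes the entire estate. The siblings take nothing because a surviving parent has priority.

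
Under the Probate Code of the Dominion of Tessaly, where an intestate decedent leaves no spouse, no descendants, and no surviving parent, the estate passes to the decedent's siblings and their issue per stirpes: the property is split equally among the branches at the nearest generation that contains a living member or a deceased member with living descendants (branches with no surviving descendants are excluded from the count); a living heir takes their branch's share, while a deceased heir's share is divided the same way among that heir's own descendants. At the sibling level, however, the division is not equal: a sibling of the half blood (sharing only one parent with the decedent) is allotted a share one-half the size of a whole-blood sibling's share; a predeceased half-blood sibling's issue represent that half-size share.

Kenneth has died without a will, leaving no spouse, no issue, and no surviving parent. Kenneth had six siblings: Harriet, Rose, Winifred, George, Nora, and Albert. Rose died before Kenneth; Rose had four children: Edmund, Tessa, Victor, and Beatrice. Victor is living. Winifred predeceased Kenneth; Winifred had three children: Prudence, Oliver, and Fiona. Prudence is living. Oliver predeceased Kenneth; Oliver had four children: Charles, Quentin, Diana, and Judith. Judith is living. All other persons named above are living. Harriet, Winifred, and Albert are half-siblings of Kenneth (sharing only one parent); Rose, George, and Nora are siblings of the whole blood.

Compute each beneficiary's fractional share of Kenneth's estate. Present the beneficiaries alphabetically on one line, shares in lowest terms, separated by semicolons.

No spouse, descendants, or parent survives, so the estate passes to Kenneth's siblings per stirpes.
Half-blood siblings count for one-half the weight of whole-blood siblings at the initial division.
Dividing 1 in proportion to weights (total weight 9/2): Harriet (weight 1/2) → 1/9; Rose (weight 1) → 2/9; Winifred (weight 1/2) → 1/9; George (weight 1) → 2/9; Nora (weight 1) → 2/9; Albert (weight 1/2) → 1/9.
Harriet is living and takes 1/9.
Rose predeceased; the 2/9 allotted to Rose's branch passes to Rose's issue by representation.
The 2/9 is divided into 4 equal shares of 1/18 among Edmund, Tessa, Victor, Beatrice.
Edmund is living and takes 1/18.
Tessa is living and takes 1/18.
Victor is living and takes 1/18.
Beatrice is living and takes 1/18.
Winifred predeceased; the 1/9 allotted to Winifred's branch passes to Winifred's issue by representation.
The 1/9 is divided into 3 equal shares of 1/27 among Prudence, Oliver, Fiona.
Prudence is living and takes 1/27.
Oliver predeceased; the 1/27 allotted to Oliver's branch passes to Oliver's issue by representation.
The 1/27 is divided into 4 equal shares of 1/108 among Charles, Quentin, Diana, Judith.
Charles is living and takes 1/108.
Quentin is living and takes 1/108.
Diana is living and takes 1/108.
Judith is living and takes 1/108.
Fiona is living and takes 1/27.
George is living and takes 2/9.
Nora is living and takes 2/9.
Albert is living and takes 1/9.

Albert 1/9; Beatrice 1/18; Charles 1/108; Diana 1/108; Edmund 1/18; Fiona 1/27; George 2/9; Harriet 1/9; Judith 1/108; Nora 2/9; Prudence 1/27; Quentin 1/108; Tessa 1/18; Victor 1/18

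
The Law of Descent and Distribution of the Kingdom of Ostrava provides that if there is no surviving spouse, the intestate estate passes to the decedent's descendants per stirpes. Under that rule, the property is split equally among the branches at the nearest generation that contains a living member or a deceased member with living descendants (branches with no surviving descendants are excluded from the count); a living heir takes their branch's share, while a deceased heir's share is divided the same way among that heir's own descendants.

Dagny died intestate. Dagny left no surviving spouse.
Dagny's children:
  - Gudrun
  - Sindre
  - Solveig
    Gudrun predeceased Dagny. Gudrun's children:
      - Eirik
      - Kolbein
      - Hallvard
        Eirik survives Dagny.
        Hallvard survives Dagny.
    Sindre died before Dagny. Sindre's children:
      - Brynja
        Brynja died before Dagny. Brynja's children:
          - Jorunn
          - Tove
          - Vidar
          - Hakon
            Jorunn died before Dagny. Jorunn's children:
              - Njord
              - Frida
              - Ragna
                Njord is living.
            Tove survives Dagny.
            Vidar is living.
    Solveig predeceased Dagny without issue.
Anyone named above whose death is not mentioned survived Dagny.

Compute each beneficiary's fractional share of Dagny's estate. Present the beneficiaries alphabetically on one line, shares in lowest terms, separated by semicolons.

Eirik 1/6; Frida 1/24; Hakon 1/8; Hallvard 1/6; Kolbein 1/6; Njord 1/24; Ragna 1/24; Tove 1/8; Vidar 1/8

There is no surviving spouse, so the entire estate passes to Dagny's descendants per stirpes.
Solveig left no surviving issue, so that branch lapses and is disregarded.
The estate is divided into 2 equal shares of 1/2 among Gudrun, Sindre.
Gudrun predeceased; the 1/2 allotted to Gudrun's branch passes to Gudrun's issue by representation.
The 1/2 is divided into 3 equal shares of 1/6 among Eirik, Kolbein, Hallvard.
Eirik is living and takes 1/6.
Kolbein is living and takes 1/6.
Hallvard is living and takes 1/6.
Sindre predeceased; the 1/2 allotted to Sindre's branch passes to Sindre's issue by representation.
Brynja's line is the sole branch at this level, so the full 1/2 passes to Brynja's issue by representation.
The 1/2 is divided into 4 equal shares of 1/8 among Jorunn, Tove, Vidar, Hakon.
Jorunn predeceased; the 1/8 allotted to Jorunn's branch passes to Jorunn's issue by representation.
The 1/8 is divided into 3 equal shares of 1/24 among Njord, Frida, Ragna.
Njord is living and takes 1/24.
Frida is living and takes 1/24.
Ragna is living and takes 1/24.
Tove is living and takes 1/8.
Vidar is living and takes 1/8.
Hakon is living and takes 1/8.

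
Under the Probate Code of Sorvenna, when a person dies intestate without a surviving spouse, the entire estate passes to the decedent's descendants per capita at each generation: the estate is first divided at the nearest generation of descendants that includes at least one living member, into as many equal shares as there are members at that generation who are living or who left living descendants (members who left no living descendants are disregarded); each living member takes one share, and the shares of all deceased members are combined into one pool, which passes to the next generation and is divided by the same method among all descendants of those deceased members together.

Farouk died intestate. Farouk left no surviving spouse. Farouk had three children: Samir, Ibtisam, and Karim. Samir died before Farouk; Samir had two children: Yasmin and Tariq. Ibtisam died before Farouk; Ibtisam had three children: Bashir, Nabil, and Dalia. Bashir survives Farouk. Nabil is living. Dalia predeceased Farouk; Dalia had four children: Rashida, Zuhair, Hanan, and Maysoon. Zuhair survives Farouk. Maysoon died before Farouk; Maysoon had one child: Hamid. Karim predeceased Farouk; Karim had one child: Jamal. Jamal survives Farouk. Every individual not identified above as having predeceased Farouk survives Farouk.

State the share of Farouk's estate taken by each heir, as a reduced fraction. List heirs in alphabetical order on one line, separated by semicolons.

Bashir 1/6; Hamid 1/24; Hanan 1/24; Jamal 1/6; Nabil 1/6; Rashida 1/24; Tariq 1/6; Yasmin 1/6; Zuhair 1/24

There is no surviving spouse, so the entire estate passes to Farouk's descendants per capita at each generation.
No one at generation 1 (Samir, Ibtisam, Karim) is living; moving to the next generation.
At generation 2 (Yasmin, Tariq, Bashir, Nabil, Dalia, Jamal) there are 6 shares of (1)/6 = 1/6 each.
Living: Yasmin, Tariq, Bashir, Nabil, and Jamal — each takes 1/6.
Deceased: Dalia. That 1/6 share is carried to generation 3.
At generation 3 (Rashida, Zuhair, Hanan, Maysoon) there are 4 shares of (1/6)/4 = 1/24 each.
Living: Rashida, Zuhair, and Hanan — each takes 1/24.
Deceased: Maysoon. That 1/24 share is carried to generation 4.
At generation 4 (Hamid) there are 1 shares of (1/24)/1 = 1/24 each.
Living: Hamid — each takes 1/24.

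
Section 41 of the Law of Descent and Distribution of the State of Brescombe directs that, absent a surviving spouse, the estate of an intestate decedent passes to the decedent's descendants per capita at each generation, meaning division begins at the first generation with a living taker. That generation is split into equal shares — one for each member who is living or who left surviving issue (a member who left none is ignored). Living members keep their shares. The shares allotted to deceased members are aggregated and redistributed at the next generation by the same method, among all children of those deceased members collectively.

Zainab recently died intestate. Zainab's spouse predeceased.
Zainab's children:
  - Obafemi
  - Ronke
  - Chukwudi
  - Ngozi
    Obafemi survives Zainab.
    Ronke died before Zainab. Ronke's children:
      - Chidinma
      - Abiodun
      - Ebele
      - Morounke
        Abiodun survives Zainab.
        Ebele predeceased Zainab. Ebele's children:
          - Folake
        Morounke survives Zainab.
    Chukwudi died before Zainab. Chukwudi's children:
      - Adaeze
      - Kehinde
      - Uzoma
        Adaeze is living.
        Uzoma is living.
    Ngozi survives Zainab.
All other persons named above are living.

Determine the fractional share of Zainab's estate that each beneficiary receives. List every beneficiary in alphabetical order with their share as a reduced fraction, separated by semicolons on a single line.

There is no surviving spouse, so the entire estate passes to Zainab's descendants per capita at each generation.
At generation 1 (Obafemi, Ronke, Chukwudi, Ngozi) there are 4 shares of (1)/4 = 1/4 each.
Living: Obafemi and Ngozi — each takes 1/4.
Deceased: Ronke and Chukwudi. Their combined 1/2 is pooled and carried to generation 2.
At generation 2 (Chidinma, Abiodun, Ebele, Morounke, Adaeze, Kehinde, Uzoma) there are 7 shares of (1/2)/7 = 1/14 each.
Living: Chidinma, Abiodun, Morounke, Adaeze, Kehinde, and Uzoma — each takes 1/14.
Deceased: Ebele. That 1/14 share is carried to generation 3.
At generation 3 (Folake) there are 1 shares of (1/14)/1 = 1/14 each.
Living: Folake — each takes 1/14.

Abiodun 1/14; Adaeze 1/14; Chidinma 1/14; Folake 1/14; Kehinde 1/14; Morounke 1/14; Ngozi 1/4; Obafemi 1/4; Uzoma 1/14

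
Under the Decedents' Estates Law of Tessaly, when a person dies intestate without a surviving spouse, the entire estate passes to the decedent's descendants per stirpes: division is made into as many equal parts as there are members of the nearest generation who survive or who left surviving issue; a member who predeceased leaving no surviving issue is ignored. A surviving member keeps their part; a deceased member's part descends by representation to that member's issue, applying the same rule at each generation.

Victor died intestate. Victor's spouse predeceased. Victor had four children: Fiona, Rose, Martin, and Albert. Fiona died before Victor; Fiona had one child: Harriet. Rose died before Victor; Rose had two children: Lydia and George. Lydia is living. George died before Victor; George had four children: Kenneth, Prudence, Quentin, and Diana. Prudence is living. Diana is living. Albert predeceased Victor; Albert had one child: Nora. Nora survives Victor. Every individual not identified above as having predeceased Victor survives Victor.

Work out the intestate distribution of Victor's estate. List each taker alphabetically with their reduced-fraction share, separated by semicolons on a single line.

Diana 1/32; Harriet 1/4; Kenneth 1/32; Lydia 1/8; Martin 1/4; Nora 1/4; Prudence 1/32; Quentin 1/32

There is no surviving spouse, so the entire estate passes to Victor's descendants per stirpes.
The estate is divided into 4 equal shares of 1/4 among Fiona, Rose, Martin, Albert.
Fiona predeceased; the 1/4 allotted to Fiona's branch passes to Fiona's issue by representation.
Harriet is the sole taker at this level and receives the full 1/4.
Rose predeceased; the 1/4 allotted to Rose's branch passes to Rose's issue by representation.
The 1/4 is divided into 2 equal shares of 1/8 among Lydia, George.
Lydia is living and takes 1/8.
George predeceased; the 1/8 allotted to George's branch passes to George's issue by representation.
The 1/8 is divided into 4 equal shares of 1/32 among Kenneth, Prudence, Quentin, Diana.
Kenneth is living and takes 1/32.
Prudence is living and takes 1/32.
Quentin is living and takes 1/32.
Diana is living and takes 1/32.
Martin is living and takes 1/4.
Albert predeceased; the 1/4 allotted to Albert's branch passes to Albert's issue by representation.
Nora is the sole taker at this level and receives the full 1/4.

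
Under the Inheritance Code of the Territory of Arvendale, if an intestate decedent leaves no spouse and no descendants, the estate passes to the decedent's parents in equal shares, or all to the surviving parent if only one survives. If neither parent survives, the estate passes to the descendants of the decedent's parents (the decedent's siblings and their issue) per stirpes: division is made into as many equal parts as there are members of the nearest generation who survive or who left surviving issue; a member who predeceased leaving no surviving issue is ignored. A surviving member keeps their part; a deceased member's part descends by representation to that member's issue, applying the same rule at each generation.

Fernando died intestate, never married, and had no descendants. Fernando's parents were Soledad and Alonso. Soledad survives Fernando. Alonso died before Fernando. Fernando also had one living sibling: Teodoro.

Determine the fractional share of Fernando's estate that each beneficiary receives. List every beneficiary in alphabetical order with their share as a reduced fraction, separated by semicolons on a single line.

Soledad 1

Only one parent, Soledad, survives, so Soledad takes the entire estate. The siblings take nothing because a surviving parent has priority.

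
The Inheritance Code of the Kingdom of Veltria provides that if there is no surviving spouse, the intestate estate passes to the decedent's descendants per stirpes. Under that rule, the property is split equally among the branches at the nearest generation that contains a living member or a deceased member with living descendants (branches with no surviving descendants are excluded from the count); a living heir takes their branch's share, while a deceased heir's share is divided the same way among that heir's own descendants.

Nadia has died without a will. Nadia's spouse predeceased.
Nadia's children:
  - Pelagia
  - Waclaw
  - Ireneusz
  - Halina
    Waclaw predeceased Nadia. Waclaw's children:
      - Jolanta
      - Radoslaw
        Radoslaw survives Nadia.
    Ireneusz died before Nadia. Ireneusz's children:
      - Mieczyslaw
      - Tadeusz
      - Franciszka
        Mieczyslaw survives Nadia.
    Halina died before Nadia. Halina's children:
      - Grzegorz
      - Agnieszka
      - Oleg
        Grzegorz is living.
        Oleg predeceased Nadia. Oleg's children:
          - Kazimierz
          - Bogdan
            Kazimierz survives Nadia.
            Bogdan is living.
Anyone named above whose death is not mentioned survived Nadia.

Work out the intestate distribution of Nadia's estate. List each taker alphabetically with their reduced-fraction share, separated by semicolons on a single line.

Agnieszka 1/12; Bogdan 1/24; Franciszka 1/12; Grzegorz 1/12; Jolanta 1/8; Kazimierz 1/24; Mieczyslaw 1/12; Pelagia 1/4; Radoslaw 1/8; Tadeusz 1/12

There is no surviving spouse, so the entire estate passes to Nadia's descendants per stirpes.
The estate is divided into 4 equal shares of 1/4 among Pelagia, Waclaw, Ireneusz, Halina.
Pelagia is living and takes 1/4.
Waclaw predeceased; the 1/4 allotted to Waclaw's branch passes to Waclaw's issue by representation.
The 1/4 is divided into 2 equal shares of 1/8 among Jolanta, Radoslaw.
Jolanta is living and takes 1/8.
Radoslaw is living and takes 1/8.
Ireneusz predeceased; the 1/4 allotted to Ireneusz's branch passes to Ireneusz's issue by representation.
The 1/4 is divided into 3 equal shares of 1/12 among Mieczyslaw, Tadeusz, Franciszka.
Mieczyslaw is living and takes 1/12.
Tadeusz is living and takes 1/12.
Franciszka is living and takes 1/12.
Halina predeceased; the 1/4 allotted to Halina's branch passes to Halina's issue by representation.
The 1/4 is divided into 3 equal shares of 1/12 among Grzegorz, Agnieszka, Oleg.
Grzegorz is living and takes 1/12.
Agnieszka is living and takes 1/12.
Oleg predeceased; the 1/12 allotted to Oleg's branch passes to Oleg's issue by representation.
The 1/12 is divided into 2 equal shares of 1/24 among Kazimierz, Bogdan.
Kazimierz is living and takes 1/24.
Bogdan is living and takes 1/24.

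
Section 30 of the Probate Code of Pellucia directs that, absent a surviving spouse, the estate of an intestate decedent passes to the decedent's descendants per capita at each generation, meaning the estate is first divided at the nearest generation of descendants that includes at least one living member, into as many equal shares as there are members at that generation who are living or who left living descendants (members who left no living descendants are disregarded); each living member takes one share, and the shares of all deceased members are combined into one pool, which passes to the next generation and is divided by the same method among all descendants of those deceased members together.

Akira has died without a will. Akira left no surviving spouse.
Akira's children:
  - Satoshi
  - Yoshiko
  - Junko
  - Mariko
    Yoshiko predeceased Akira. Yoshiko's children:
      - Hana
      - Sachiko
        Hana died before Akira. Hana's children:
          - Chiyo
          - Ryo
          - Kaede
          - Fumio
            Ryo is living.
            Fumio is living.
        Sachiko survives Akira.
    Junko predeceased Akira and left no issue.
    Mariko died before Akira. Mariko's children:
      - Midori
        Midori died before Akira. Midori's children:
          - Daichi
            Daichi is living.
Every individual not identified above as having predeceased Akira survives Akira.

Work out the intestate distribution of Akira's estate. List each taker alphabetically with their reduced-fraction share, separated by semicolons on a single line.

Chiyo 4/45; Daichi 4/45; Fumio 4/45; Kaede 4/45; Ryo 4/45; Sachiko 2/9; Satoshi 1/3

There is no surviving spouse, so the entire estate passes to Akira's descendants per capita at each generation.
At generation 1 (Satoshi, Yoshiko, Mariko) there are 3 shares of (1)/3 = 1/3 each.
Living: Satoshi — each takes 1/3.
Deceased: Yoshiko and Mariko. Their combined 2/3 is pooled and carried to generation 2.
At generation 2 (Hana, Sachiko, Midori) there are 3 shares of (2/3)/3 = 2/9 each.
Living: Sachiko — each takes 2/9.
Deceased: Hana and Midori. Their combined 4/9 is pooled and carried to generation 3.
At generation 3 (Chiyo, Ryo, Kaede, Fumio, Daichi) there are 5 shares of (4/9)/5 = 4/45 each.
Living: Chiyo, Ryo, Kaede, Fumio, and Daichi — each takes 4/45.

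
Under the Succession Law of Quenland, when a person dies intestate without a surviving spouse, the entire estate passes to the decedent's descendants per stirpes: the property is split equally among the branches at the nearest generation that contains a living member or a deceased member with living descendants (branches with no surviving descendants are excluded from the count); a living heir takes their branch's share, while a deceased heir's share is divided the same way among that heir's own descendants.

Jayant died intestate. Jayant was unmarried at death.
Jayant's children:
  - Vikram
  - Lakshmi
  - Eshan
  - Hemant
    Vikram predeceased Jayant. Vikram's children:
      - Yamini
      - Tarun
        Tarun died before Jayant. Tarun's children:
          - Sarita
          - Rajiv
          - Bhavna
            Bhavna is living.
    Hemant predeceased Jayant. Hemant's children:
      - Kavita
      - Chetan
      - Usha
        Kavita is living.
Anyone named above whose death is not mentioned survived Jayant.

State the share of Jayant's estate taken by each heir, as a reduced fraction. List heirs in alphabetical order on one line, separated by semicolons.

Bhavna 1/24; Chetan 1/12; Eshan 1/4; Kavita 1/12; Lakshmi 1/4; Rajiv 1/24; Sarita 1/24; Usha 1/12; Yamini 1/8

There is no surviving spouse, so the entire estate passes to Jayant's descendants per stirpes.
The estate is divided into 4 equal shares of 1/4 among Vikram, Lakshmi, Eshan, Hemant.
Vikram predeceased; the 1/4 allotted to Vikram's branch passes to Vikram's issue by representation.
The 1/4 is divided into 2 equal shares of 1/8 among Yamini, Tarun.
Yamini is living and takes 1/8.
Tarun predeceased; the 1/8 allotted to Tarun's branch passes to Tarun's issue by representation.
The 1/8 is divided into 3 equal shares of 1/24 among Sarita, Rajiv, Bhavna.
Sarita is living and takes 1/24.
Rajiv is living and takes 1/24.
Bhavna is living and takes 1/24.
Lakshmi is living and takes 1/4.
Eshan is living and takes 1/4.
Hemant predeceased; the 1/4 allotted to Hemant's branch passes to Hemant's issue by representation.
The 1/4 is divided into 3 equal shares of 1/12 among Kavita, Chetan, Usha.
Kavita is living and takes 1/12.
Chetan is living and takes 1/12.
Usha is living and takes 1/12.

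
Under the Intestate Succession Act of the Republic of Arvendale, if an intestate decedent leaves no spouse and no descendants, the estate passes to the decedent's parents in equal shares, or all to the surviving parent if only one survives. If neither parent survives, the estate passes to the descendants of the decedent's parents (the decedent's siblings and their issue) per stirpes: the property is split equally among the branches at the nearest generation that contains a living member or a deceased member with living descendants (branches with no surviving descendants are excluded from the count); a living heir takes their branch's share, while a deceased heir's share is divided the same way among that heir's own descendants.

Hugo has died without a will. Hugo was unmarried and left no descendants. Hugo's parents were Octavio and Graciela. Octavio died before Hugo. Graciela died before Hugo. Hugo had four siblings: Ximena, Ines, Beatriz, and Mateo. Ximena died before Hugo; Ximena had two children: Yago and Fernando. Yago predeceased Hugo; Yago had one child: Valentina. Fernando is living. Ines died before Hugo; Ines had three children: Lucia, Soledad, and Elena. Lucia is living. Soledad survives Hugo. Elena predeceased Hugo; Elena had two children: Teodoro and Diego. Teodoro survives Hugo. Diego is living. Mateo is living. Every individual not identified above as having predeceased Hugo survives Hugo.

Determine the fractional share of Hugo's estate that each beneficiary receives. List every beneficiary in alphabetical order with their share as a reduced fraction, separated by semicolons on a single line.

Beatriz 1/4; Diego 1/24; Fernando 1/8; Lucia 1/12; Mateo 1/4; Soledad 1/12; Teodoro 1/24; Valentina 1/8

Neither parent survives and there are no descendants, so the estate passes to Hugo's siblings and their issue per stirpes.
The estate is divided into 4 equal shares of 1/4 among Ximena, Ines, Beatriz, Mateo.
Ximena predeceased; the 1/4 allotted to Ximena's branch passes to Ximena's issue by representation.
The 1/4 is divided into 2 equal shares of 1/8 among Yago, Fernando.
Yago predeceased; the 1/8 allotted to Yago's branch passes to Yago's issue by representation.
Valentina is the sole taker at this level and receives the full 1/8.
Fernando is living and takes 1/8.
Ines predeceased; the 1/4 allotted to Ines's branch passes to Ines's issue by representation.
The 1/4 is divided into 3 equal shares of 1/12 among Lucia, Soledad, Elena.
Lucia is living and takes 1/12.
Soledad is living and takes 1/12.
Elena predeceased; the 1/12 allotted to Elena's branch passes to Elena's issue by representation.
The 1/12 is divided into 2 equal shares of 1/24 among Teodoro, Diego.
Teodoro is living and takes 1/24.
Diego is living and takes 1/24.
Beatriz is living and takes 1/4.
Mateo is living and takes 1/4.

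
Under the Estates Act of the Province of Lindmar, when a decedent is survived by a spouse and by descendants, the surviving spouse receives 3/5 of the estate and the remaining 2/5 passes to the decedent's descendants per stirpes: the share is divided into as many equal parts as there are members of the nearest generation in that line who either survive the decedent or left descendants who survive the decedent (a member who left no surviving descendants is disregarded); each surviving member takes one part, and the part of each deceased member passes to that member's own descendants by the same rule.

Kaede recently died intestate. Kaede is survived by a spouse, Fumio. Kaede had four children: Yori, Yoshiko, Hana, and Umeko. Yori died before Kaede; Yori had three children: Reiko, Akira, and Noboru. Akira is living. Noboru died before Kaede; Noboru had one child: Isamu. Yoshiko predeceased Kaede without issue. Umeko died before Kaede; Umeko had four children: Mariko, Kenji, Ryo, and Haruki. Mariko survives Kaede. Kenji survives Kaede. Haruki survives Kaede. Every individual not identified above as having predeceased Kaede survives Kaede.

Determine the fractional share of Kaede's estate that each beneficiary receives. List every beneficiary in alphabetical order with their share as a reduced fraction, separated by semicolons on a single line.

Fumio, as surviving spouse, takes 3/5.
The remaining 2/5 passes to Kaede's descendants per stirpes.
Yoshiko left no surviving issue, so that branch lapses and is disregarded.
The 2/5 is divided into 3 equal shares of 2/15 among Yori, Hana, Umeko.
Yori predeceased; the 2/15 allotted to Yori's branch passes to Yori's issue by representation.
The 2/15 is divided into 3 equal shares of 2/45 among Reiko, Akira, Noboru.
Reiko is living and takes 2/45.
Akira is living and takes 2/45.
Noboru predeceased; the 2/45 allotted to Noboru's branch passes to Noboru's issue by representation.
Isamu is the sole taker at this level and receives the full 2/45.
Hana is living and takes 2/15.
Umeko predeceased; the 2/15 allotted to Umeko's branch passes to Umeko's issue by representation.
The 2/15 is divided into 4 equal shares of 1/30 among Mariko, Kenji, Ryo, Haruki.
Mariko is living and takes 1/30.
Kenji is living and takes 1/30.
Ryo is living and takes 1/30.
Haruki is living and takes 1/30.

Akira 2/45; Fumio 3/5; Hana 2/15; Haruki 1/30; Isamu 2/45; Kenji 1/30; Mariko 1/30; Reiko 2/45; Ryo 1/30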